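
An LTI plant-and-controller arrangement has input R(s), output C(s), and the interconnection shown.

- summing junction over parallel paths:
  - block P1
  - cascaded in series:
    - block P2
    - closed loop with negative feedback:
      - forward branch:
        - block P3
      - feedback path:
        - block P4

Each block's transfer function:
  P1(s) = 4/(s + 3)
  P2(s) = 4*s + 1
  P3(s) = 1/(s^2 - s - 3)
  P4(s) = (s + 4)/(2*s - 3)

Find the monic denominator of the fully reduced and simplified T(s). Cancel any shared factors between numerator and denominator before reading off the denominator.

Reducing step by step:

Step 1: reduce the feedback loop with forward P3 and return P4 -> (2*s - 3)/(2*s^3 - 5*s^2 - 2*s + 13)
Step 2: reduce the series chain P2, [P3/(1+P3*P4)] -> (8*s^2 - 10*s - 3)/(2*s^3 - 5*s^2 - 2*s + 13)
Step 3: reduce the parallel group P1, (P2*[P3/(1+P3*P4)]) -> (16*s^3 - 6*s^2 - 41*s + 43)/(2*s^4 + s^3 - 17*s^2 + 7*s + 39)
That last expression is T(s), already simplified. Scaling its denominator by 1/2 (the reciprocal of the leading coefficient) yields the monic denominator.

Answer: s^4 + s^3/2 - 17*s^2/2 + 7*s/2 + 39/2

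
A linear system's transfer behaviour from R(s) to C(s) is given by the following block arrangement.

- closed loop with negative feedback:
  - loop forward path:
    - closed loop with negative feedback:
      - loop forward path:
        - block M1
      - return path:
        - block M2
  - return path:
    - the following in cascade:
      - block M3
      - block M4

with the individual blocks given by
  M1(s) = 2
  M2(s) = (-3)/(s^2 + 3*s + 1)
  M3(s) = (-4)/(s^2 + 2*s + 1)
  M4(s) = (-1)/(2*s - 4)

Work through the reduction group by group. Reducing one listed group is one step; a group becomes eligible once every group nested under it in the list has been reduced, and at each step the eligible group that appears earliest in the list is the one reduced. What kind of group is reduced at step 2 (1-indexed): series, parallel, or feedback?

Step 1 - close the feedback loop around M1, M2
Step 2 - multiply M3, M4 (series)
Step 3 - feedback reduction of [M1/(1+M1*M2)], (M3*M4)
So the answer for step 2 is series.

Answer: series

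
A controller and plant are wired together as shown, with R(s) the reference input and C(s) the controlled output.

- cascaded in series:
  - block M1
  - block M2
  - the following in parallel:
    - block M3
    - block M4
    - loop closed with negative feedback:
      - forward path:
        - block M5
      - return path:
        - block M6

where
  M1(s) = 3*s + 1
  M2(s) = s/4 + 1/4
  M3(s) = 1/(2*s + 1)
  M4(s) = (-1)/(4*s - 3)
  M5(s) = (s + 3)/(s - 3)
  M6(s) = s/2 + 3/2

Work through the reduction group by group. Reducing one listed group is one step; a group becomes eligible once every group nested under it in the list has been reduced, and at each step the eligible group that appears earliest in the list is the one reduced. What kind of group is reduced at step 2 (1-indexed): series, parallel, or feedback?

Step 1: feedback reduction of M5, M6
Step 2: combine M3, M4, [M5/(1+M5*M6)] in parallel
Step 3: cascade M1, M2, (M3+M4+[M5/(1+M5*M6)])
So the answer for step 2 is parallel.

Hence the answer: parallel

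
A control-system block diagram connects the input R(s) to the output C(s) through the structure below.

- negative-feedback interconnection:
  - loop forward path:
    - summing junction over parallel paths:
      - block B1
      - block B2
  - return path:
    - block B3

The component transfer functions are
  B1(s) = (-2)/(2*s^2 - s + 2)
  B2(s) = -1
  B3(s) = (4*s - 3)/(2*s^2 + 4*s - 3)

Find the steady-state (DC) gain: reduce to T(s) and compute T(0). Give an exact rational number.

Reducing step by step:

(1) sum the parallel branches B1, B2: (-2*s^2 + s - 4)/(2*s^2 - s + 2)
(2) close the feedback loop around (B1+B2), B3: (-4*s^4 - 6*s^3 + 2*s^2 - 19*s + 12)/(4*s^4 - 2*s^3 + 4*s^2 - 8*s + 6)
Evaluating the step-2 result (the overall T(s)) at s = 0 gives T(0) = 12/6 = 2.

Answer: 2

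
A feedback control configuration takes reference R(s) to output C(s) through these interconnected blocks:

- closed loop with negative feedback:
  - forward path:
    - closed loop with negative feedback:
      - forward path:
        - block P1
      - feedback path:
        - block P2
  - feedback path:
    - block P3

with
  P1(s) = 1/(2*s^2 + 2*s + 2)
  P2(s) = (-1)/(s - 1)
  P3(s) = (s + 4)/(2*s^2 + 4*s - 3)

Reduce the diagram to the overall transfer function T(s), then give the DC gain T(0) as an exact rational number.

[1] apply the feedback formula to P1, P2; result (s - 1)/(2*s^3 - 3)
[2] close the feedback loop around [P1/(1+P1*P2)], P3; result (2*s^3 + 2*s^2 - 7*s + 3)/(4*s^5 + 8*s^4 - 6*s^3 - 5*s^2 - 9*s + 5)
Evaluating the step-2 result (the overall T(s)) at s = 0 gives T(0) = 3/5.

Final answer: 3/5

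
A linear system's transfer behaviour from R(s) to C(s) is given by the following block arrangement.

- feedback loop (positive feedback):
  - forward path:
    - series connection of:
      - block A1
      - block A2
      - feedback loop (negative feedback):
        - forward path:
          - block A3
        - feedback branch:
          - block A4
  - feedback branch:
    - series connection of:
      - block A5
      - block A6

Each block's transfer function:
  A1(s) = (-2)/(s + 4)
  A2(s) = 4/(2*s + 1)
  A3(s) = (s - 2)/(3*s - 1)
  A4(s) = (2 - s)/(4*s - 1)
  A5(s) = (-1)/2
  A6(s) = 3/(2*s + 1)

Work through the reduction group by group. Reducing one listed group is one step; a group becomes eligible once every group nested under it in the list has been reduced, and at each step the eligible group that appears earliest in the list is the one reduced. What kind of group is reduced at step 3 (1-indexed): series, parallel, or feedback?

(1) reduce the feedback loop with forward A3 and return A4
(2) multiply A1, A2, [A3/(1+A3*A4)] (series)
(3) combine A5, A6 in series
(4) apply the feedback formula to (A1*A2*[A3/(1+A3*A4)]), (A5*A6)
Step 3 collapses a series group.

Answer: series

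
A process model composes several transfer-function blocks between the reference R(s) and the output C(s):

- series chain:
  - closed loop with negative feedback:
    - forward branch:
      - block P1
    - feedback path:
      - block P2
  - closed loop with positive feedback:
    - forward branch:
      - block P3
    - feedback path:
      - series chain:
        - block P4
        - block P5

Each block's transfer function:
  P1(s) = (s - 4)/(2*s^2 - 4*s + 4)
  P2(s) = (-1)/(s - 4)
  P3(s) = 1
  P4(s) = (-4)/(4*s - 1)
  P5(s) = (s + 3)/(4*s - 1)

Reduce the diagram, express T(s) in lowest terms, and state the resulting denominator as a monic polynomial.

Answer: s^4 - 9*s^3/4 + 45*s^2/16 - 2*s + 39/32

Working:
Step 1 - feedback reduction of P1, P2; result (s - 4)/(2*s^2 - 4*s + 3)
Step 2 - multiply P4, P5 (series); result (-4*s - 12)/(16*s^2 - 8*s + 1)
Step 3 - collapse the loop (P3 forward, (P4*P5) return); result (16*s^2 - 8*s + 1)/(16*s^2 - 4*s + 13)
Step 4 - reduce the series chain [P1/(1+P1*P2)], [P3/(1-P3*(P4*P5))]; result (16*s^3 - 72*s^2 + 33*s - 4)/(32*s^4 - 72*s^3 + 90*s^2 - 64*s + 39)
The result of step 4 is T(s) in lowest terms. Its denominator has leading coefficient 32; dividing the denominator through by 32 makes it monic.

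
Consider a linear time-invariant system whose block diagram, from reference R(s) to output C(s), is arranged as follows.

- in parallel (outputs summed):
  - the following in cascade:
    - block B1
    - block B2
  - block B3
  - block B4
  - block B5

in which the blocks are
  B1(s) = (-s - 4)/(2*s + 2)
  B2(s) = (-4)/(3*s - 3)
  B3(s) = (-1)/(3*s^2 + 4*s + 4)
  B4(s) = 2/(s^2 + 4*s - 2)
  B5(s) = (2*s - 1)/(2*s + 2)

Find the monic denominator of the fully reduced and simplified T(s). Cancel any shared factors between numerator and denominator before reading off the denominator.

Step 1: cascade B1, B2: (2*s + 8)/(3*s^2 - 3)
Step 2: sum the parallel branches (B1*B2), B3, B4, B5: (18*s^6 + 81*s^5 + 91*s^4 + 306*s^3 + 208*s^2 + 168*s - 212)/(18*s^6 + 96*s^5 + 66*s^4 - 48*s^3 - 132*s^2 - 48*s + 48)
The result of step 2 is T(s) in lowest terms. Its denominator has leading coefficient 18; dividing the denominator through by 18 makes it monic.

Answer: s^6 + 16*s^5/3 + 11*s^4/3 - 8*s^3/3 - 22*s^2/3 - 8*s/3 + 8/3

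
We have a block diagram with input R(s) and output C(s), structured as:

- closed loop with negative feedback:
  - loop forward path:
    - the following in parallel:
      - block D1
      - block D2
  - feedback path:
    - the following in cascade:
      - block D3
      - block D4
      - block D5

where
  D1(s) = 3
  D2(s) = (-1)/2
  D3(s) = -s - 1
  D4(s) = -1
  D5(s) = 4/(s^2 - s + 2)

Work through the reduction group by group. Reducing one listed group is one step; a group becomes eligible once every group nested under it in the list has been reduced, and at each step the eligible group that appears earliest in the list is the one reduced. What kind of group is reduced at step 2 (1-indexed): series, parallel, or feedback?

Reducing step by step:

Step 1 - combine D1, D2 in parallel
Step 2 - multiply D3, D4, D5 (series)
Step 3 - collapse the loop ((D1+D2) forward, (D3*D4*D5) return)
At step 2 the group reduced is series.

Answer: series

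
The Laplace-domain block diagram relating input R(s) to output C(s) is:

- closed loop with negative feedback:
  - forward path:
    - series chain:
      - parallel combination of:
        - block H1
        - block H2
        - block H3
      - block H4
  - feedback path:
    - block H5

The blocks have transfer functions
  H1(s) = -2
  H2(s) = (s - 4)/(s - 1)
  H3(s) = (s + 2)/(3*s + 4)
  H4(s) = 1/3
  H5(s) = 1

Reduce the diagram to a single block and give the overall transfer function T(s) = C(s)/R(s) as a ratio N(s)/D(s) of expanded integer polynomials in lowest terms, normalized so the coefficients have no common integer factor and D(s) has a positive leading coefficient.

Reducing step by step:

Step 1. add H1, H2, H3 (parallel) -> (-2*s^2 - 9*s - 10)/(3*s^2 + s - 4)
Step 2. combine (H1+H2+H3), H4 in series -> (-2*s^2 - 9*s - 10)/(9*s^2 + 3*s - 12)
Step 3. close the feedback loop around ((H1+H2+H3)*H4), H5, which is the overall transfer function T(s) = C(s)/R(s) in lowest terms

Answer: (-2*s^2 - 9*s - 10)/(7*s^2 - 6*s - 22)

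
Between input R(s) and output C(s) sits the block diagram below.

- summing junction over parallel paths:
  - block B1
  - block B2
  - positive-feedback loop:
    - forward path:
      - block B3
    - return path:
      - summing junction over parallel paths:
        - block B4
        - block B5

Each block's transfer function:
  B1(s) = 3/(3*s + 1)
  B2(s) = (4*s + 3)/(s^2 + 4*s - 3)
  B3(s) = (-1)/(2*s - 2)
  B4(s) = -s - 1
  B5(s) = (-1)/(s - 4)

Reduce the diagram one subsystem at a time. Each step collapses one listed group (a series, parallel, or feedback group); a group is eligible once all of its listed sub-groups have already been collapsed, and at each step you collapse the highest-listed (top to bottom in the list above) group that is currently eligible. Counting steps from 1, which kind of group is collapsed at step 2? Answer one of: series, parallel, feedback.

[1] add B4, B5 (parallel)
[2] apply the feedback formula to B3, (B4+B5)
[3] reduce the parallel group B1, B2, [B3/(1-B3*(B4+B5))]
The group at step 2 is a feedback group.

Hence the answer: feedback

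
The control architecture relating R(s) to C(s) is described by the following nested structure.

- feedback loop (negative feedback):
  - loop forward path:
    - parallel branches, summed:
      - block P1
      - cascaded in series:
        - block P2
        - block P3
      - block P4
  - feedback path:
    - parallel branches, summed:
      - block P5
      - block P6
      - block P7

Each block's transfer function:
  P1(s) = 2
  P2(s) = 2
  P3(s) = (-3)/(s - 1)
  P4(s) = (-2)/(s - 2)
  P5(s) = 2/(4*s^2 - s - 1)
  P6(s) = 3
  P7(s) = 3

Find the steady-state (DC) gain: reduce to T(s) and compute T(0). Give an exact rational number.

Step 1 - cascade P2, P3 -> (-6)/(s - 1)
Step 2 - combine P1, (P2*P3), P4 in parallel -> (2*s^2 - 14*s + 18)/(s^2 - 3*s + 2)
Step 3 - combine P5, P6, P7 in parallel -> (24*s^2 - 6*s - 4)/(4*s^2 - s - 1)
Step 4 - apply the feedback formula to (P1+(P2*P3)+P4), (P5+P6+P7) -> (8*s^4 - 58*s^3 + 84*s^2 - 4*s - 18)/(52*s^4 - 361*s^3 + 518*s^2 - 51*s - 74)
The step-4 result is T(s). Setting s = 0: T(0) = -18/(-74) = 9/37.

Final answer: 9/37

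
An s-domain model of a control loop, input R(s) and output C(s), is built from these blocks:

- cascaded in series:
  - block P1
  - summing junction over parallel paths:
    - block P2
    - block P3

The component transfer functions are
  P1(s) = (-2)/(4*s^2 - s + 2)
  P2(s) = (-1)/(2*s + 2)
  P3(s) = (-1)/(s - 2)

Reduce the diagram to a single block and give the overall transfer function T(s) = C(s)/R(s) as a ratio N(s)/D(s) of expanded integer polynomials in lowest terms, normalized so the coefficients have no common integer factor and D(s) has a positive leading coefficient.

Reducing step by step:

Step 1: sum the parallel branches P2, P3 gives (-3*s)/(2*s^2 - 2*s - 4)
Step 2: reduce the series chain P1, (P2+P3) - this is the overall T(s), already in the required normalized form

Answer: (3*s)/(4*s^4 - 5*s^3 - 5*s^2 - 4)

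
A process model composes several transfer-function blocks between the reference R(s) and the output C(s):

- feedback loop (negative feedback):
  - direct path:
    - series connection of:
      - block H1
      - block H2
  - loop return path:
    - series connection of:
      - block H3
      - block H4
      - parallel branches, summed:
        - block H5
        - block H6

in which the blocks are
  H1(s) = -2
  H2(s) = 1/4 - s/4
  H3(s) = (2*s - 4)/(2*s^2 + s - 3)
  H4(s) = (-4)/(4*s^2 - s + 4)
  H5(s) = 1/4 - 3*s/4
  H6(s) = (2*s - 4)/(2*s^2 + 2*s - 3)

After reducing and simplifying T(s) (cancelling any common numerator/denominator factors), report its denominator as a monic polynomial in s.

First reduce the diagram to T(s).

(1) reduce the series chain H1, H2 -> s/2 - 1/2
(2) reduce the parallel group H5, H6 -> (-6*s^3 - 4*s^2 + 19*s - 19)/(8*s^2 + 8*s - 12)
(3) combine H3, H4, (H5+H6) in series -> (12*s^4 - 16*s^3 - 54*s^2 + 114*s - 76)/(16*s^6 + 20*s^5 - 30*s^4 - 2*s^3 + 5*s^2 - 45*s + 36)
(4) close the feedback loop around (H1*H2), (H3*H4*(H5+H6)) -> (16*s^6 + 20*s^5 - 30*s^4 - 2*s^3 + 5*s^2 - 45*s + 36)/(32*s^5 + 84*s^4 - 4*s^3 - 46*s^2 + 132*s - 148)
No further cancellation is possible in the step-4 result, so that is T(s). Its denominator becomes monic after dividing by the leading coefficient 32.

Answer: s^5 + 21*s^4/8 - s^3/8 - 23*s^2/16 + 33*s/8 - 37/8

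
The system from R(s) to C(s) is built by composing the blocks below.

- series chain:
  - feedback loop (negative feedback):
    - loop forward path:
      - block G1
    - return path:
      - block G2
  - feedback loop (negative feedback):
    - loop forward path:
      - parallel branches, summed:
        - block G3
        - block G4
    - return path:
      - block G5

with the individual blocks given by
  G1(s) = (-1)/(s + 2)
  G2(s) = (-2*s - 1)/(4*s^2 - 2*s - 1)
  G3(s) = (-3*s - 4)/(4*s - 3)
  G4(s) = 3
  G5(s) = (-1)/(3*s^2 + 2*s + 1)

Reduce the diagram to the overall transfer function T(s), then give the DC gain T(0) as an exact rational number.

Step 1 - apply the feedback formula to G1, G2 -> (-4*s^2 + 2*s + 1)/(4*s^3 + 6*s^2 - 3*s - 1)
Step 2 - reduce the parallel group G3, G4 -> (9*s - 13)/(4*s - 3)
Step 3 - feedback reduction of (G3+G4), G5 -> (27*s^3 - 21*s^2 - 17*s - 13)/(12*s^3 - s^2 - 11*s + 10)
Step 4 - reduce the series chain [G1/(1+G1*G2)], [(G3+G4)/(1+(G3+G4)*G5)] -> (-108*s^5 + 138*s^4 + 53*s^3 - 3*s^2 - 43*s - 13)/(48*s^6 + 68*s^5 - 86*s^4 - 35*s^3 + 94*s^2 - 19*s - 10)
That last expression is T(s); at s = 0 only the constant terms survive, so T(0) = -13/(-10) = 13/10.

Therefore the answer is 13/10.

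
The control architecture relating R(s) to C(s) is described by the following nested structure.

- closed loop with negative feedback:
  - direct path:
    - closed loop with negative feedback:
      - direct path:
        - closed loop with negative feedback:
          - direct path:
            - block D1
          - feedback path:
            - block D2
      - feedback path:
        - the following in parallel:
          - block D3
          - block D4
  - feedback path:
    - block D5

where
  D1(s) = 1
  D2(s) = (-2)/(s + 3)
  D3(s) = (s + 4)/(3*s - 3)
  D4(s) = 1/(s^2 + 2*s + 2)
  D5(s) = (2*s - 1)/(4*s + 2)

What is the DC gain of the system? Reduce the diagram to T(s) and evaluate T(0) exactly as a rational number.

First reduce the diagram to T(s).

1. reduce the feedback loop with forward D1 and return D2; result (s + 3)/(s + 1)
2. parallel reduction of D3, D4; result (s^3 + 6*s^2 + 13*s + 5)/(3*s^3 + 3*s^2 - 6)
3. reduce the feedback loop with forward [D1/(1+D1*D2)] and return (D3+D4); result (3*s^4 + 12*s^3 + 9*s^2 - 6*s - 18)/(4*s^4 + 15*s^3 + 34*s^2 + 38*s + 9)
4. collapse the loop ([[D1/(1+D1*D2)]/(1+[D1/(1+D1*D2)]*(D3+D4))] forward, D5 return); result (12*s^5 + 54*s^4 + 60*s^3 - 6*s^2 - 84*s - 36)/(22*s^5 + 89*s^4 + 172*s^3 + 199*s^2 + 82*s + 36)
Step 4 gives the overall T(s). Then T(0) = -36/36 = -1.

Answer: -1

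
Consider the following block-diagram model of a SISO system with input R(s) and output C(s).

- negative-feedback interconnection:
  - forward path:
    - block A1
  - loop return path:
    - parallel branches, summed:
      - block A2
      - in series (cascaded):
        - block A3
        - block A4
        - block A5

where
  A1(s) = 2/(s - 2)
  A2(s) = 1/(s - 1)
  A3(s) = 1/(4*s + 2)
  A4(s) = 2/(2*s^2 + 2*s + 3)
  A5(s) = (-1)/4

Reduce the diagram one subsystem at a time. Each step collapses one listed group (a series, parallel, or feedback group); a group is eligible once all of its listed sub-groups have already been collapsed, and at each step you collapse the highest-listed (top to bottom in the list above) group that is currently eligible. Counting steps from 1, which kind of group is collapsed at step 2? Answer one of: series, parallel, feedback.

1. combine A3, A4, A5 in series
2. parallel reduction of A2, (A3*A4*A5)
3. apply the feedback formula to A1, (A2+(A3*A4*A5))
At step 2 the group reduced is parallel.

Answer: parallel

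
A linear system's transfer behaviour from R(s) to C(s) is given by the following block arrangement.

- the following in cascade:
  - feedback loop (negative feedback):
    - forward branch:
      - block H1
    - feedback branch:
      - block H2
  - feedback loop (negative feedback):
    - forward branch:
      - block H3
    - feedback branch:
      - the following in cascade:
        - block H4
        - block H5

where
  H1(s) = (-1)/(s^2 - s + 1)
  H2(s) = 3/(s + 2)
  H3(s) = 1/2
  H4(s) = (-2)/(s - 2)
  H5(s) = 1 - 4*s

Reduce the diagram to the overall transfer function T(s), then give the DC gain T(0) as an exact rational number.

1. apply the feedback formula to H1, H2 gives (-s - 2)/(s^3 + s^2 - s - 1)
2. cascade H4, H5 gives (8*s - 2)/(s - 2)
3. feedback reduction of H3, (H4*H5) gives (s - 2)/(10*s - 6)
4. multiply [H1/(1+H1*H2)], [H3/(1+H3*(H4*H5))] (series) gives (4 - s^2)/(10*s^4 + 4*s^3 - 16*s^2 - 4*s + 6)
Step 4 gives the overall T(s). Then T(0) = 4/6 = 2/3.

Therefore the answer is 2/3.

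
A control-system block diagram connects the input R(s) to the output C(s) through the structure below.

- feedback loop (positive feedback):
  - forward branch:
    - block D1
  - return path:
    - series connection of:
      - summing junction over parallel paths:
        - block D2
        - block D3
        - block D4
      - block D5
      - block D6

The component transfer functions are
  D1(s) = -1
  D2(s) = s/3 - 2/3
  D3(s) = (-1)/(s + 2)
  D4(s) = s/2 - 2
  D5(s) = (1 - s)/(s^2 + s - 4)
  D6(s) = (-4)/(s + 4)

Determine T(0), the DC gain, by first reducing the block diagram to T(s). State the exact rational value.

Answer: -24/5

Working:
[1] parallel reduction of D2, D3, D4: (5*s^2 - 6*s - 38)/(6*s + 12)
[2] series reduction of (D2+D3+D4), D5, D6: (10*s^3 - 22*s^2 - 64*s + 76)/(3*s^4 + 21*s^3 + 30*s^2 - 48*s - 96)
[3] collapse the loop (D1 forward, ((D2+D3+D4)*D5*D6) return): (-3*s^4 - 21*s^3 - 30*s^2 + 48*s + 96)/(3*s^4 + 31*s^3 + 8*s^2 - 112*s - 20)
DC gain: substitute s = 0 into T(s) from step 3: T(0) = 96/(-20) = -24/5.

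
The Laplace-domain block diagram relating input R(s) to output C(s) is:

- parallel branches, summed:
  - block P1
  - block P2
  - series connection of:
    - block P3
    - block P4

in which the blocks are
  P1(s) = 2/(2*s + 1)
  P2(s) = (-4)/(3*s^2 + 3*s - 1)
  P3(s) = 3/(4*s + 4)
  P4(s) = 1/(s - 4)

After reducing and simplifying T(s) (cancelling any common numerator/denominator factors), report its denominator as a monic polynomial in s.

[1] cascade P3, P4; result 3/(4*s^2 - 12*s - 16)
[2] add P1, P2, (P3*P4) (parallel); result (24*s^4 - 62*s^3 - 69*s^2 + 107*s + 93)/(24*s^5 - 36*s^4 - 200*s^3 - 160*s^2 - 4*s + 16)
T(s) is the step-2 result (common factors already cancelled). Leading coefficient of the denominator: 24. Divide through by 24 for the monic polynomial.

Answer: s^5 - 3*s^4/2 - 25*s^3/3 - 20*s^2/3 - s/6 + 2/3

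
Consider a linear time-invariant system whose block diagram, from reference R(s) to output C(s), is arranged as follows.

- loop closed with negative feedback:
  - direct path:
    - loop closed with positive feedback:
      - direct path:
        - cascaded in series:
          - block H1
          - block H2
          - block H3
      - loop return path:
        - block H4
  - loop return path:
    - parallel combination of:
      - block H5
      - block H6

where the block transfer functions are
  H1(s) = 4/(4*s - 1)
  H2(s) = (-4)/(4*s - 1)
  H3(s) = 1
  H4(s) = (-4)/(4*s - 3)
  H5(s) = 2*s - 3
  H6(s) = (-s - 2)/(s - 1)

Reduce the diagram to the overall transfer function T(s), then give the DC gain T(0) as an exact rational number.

1. multiply H1, H2, H3 (series) -> (-16)/(16*s^2 - 8*s + 1)
2. reduce the feedback loop with forward (H1*H2*H3) and return H4 -> (48 - 64*s)/(64*s^3 - 80*s^2 + 28*s - 67)
3. reduce the parallel group H5, H6 -> (2*s^2 - 6*s + 1)/(s - 1)
4. collapse the loop ([(H1*H2*H3)/(1-(H1*H2*H3)*H4)] forward, (H5+H6) return) -> (-64*s^2 + 112*s - 48)/(64*s^4 - 272*s^3 + 588*s^2 - 447*s + 115)
Evaluating the step-4 result (the overall T(s)) at s = 0 gives T(0) = -48/115.

Answer: -48/115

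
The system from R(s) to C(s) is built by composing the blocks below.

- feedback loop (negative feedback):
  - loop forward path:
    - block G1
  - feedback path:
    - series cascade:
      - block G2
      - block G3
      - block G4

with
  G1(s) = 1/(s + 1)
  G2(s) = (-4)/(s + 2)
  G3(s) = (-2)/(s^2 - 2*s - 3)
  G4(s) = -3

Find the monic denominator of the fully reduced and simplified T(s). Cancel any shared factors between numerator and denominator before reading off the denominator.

Step 1. multiply G2, G3, G4 (series), giving (-24)/(s^3 - 7*s - 6)
Step 2. close the feedback loop around G1, (G2*G3*G4), giving (s^3 - 7*s - 6)/(s^4 + s^3 - 7*s^2 - 13*s - 30)
T(s) is the step-2 result (common factors already cancelled). Leading coefficient of the denominator: 1, so no rescaling is needed.

Answer: s^4 + s^3 - 7*s^2 - 13*s - 30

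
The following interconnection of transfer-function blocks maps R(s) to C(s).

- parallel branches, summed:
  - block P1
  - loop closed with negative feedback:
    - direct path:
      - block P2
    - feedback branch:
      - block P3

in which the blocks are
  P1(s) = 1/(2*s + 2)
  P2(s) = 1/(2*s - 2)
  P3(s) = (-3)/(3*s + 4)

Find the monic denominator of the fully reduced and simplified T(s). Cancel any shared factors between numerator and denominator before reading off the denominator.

Answer: s^3 + 4*s^2/3 - 3*s/2 - 11/6

Working:
[1] close the feedback loop around P2, P3 = (3*s + 4)/(6*s^2 + 2*s - 11)
[2] add P1, [P2/(1+P2*P3)] (parallel) = (12*s^2 + 16*s - 3)/(12*s^3 + 16*s^2 - 18*s - 22)
That last expression is T(s), already simplified. Scaling its denominator by 1/12 (the reciprocal of the leading coefficient) yields the monic denominator.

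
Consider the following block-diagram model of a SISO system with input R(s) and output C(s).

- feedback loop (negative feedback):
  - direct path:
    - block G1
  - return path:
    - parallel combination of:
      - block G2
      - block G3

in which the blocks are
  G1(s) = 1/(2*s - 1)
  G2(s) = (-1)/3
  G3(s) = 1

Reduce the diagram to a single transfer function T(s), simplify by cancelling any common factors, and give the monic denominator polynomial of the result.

Reducing step by step:

Step 1 - parallel reduction of G2, G3 gives 2/3
Step 2 - close the feedback loop around G1, (G2+G3) gives 3/(6*s - 1)
No further cancellation is possible in the step-2 result, so that is T(s). Its denominator becomes monic after dividing by the leading coefficient 6.

Answer: s - 1/6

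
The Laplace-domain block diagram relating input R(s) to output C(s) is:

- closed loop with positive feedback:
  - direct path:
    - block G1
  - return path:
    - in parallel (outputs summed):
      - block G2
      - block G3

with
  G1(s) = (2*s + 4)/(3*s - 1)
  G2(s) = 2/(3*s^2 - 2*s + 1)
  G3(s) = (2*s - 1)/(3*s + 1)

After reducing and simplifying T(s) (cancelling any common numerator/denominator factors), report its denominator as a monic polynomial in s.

Step 1 - add G2, G3 (parallel); result (6*s^3 - 7*s^2 + 10*s + 1)/(9*s^3 - 3*s^2 + s + 1)
Step 2 - collapse the loop (G1 forward, (G2+G3) return); result (18*s^4 + 30*s^3 - 10*s^2 + 6*s + 4)/(15*s^4 - 28*s^3 + 14*s^2 - 40*s - 5)
No further cancellation is possible in the step-2 result, so that is T(s). Its denominator becomes monic after dividing by the leading coefficient 15.

Final answer: s^4 - 28*s^3/15 + 14*s^2/15 - 8*s/3 - 1/3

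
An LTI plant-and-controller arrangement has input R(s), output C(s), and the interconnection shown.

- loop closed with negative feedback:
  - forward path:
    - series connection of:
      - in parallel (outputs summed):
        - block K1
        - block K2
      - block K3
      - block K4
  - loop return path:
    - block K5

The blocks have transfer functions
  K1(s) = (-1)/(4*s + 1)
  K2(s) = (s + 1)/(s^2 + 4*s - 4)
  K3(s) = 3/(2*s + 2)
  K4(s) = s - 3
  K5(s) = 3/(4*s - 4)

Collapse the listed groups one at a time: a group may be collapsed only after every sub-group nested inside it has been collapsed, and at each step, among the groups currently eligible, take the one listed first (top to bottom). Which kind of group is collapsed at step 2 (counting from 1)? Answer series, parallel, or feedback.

Reducing step by step:

1. combine K1, K2 in parallel
2. combine (K1+K2), K3, K4 in series
3. reduce the feedback loop with forward ((K1+K2)*K3*K4) and return K5
The group at step 2 is a series group.

Answer: series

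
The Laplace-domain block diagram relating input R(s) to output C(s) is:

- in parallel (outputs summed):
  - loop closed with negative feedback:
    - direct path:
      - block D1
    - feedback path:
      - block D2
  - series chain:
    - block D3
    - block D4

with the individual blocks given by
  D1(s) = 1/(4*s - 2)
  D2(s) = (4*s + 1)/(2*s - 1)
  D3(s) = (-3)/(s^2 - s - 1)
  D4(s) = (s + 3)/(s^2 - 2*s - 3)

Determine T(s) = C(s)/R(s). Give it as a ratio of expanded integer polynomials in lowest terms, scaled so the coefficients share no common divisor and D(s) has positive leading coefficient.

Step 1: reduce the feedback loop with forward D1 and return D2, giving (2*s - 1)/(8*s^2 - 4*s + 3)
Step 2: reduce the series chain D3, D4, giving (-3*s - 9)/(s^4 - 3*s^3 - 2*s^2 + 5*s + 3)
Step 3: combine [D1/(1+D1*D2)], (D3*D4) in parallel: this yields T(s), and no further normalization is needed

Hence the answer: (2*s^5 - 7*s^4 - 25*s^3 - 48*s^2 + 28*s - 30)/(8*s^6 - 28*s^5 - s^4 + 39*s^3 - 2*s^2 + 3*s + 9)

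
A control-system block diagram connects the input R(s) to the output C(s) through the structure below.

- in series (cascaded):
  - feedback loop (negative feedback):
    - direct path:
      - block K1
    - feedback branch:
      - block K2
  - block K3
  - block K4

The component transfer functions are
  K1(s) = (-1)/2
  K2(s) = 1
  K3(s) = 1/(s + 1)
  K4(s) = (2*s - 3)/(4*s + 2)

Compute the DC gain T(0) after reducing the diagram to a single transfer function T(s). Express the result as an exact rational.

[1] collapse the loop (K1 forward, K2 return) gives -1
[2] multiply [K1/(1+K1*K2)], K3, K4 (series) gives (3 - 2*s)/(4*s^2 + 6*s + 2)
That last expression is T(s); at s = 0 only the constant terms survive, so T(0) = 3/2.

Final answer: 3/2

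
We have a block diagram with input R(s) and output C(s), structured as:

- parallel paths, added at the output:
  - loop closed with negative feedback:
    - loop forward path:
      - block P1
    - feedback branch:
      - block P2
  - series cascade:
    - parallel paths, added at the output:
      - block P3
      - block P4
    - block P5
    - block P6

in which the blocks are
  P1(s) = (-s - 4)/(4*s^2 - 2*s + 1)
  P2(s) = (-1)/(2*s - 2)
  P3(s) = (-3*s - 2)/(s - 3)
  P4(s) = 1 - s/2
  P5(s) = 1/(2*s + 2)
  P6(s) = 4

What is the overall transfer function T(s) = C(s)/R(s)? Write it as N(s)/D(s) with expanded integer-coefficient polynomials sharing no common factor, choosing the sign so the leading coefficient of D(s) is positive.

Reducing step by step:

1. reduce the feedback loop with forward P1 and return P2 -> (-2*s^2 - 6*s + 8)/(8*s^3 - 12*s^2 + 7*s + 2)
2. reduce the parallel group P3, P4 -> (-s^2 - s - 10)/(2*s - 6)
3. cascade (P3+P4), P5, P6 -> (-s^2 - s - 10)/(s^2 - 2*s - 3)
4. sum the parallel branches [P1/(1+P1*P2)], ((P3+P4)*P5*P6), which is the overall transfer function T(s) = C(s)/R(s) in lowest terms

Answer: (-8*s^5 + 2*s^4 - 77*s^3 + 137*s^2 - 70*s - 44)/(8*s^5 - 28*s^4 + 7*s^3 + 24*s^2 - 25*s - 6)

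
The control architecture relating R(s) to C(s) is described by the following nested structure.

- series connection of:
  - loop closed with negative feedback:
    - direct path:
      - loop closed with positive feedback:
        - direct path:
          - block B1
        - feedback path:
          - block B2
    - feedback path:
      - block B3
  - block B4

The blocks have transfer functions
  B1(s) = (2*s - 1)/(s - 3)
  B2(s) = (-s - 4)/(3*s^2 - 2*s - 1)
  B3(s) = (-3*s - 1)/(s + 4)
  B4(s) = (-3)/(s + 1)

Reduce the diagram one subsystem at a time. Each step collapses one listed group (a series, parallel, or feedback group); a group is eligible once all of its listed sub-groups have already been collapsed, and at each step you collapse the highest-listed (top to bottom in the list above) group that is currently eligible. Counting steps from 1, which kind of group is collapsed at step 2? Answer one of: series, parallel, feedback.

The answer is feedback.

Reasoning:
Step 1 - apply the feedback formula to B1, B2
Step 2 - collapse the loop ([B1/(1-B1*B2)] forward, B3 return)
Step 3 - reduce the series chain [[B1/(1-B1*B2)]/(1+[B1/(1-B1*B2)]*B3)], B4
The group at step 2 is a feedback group.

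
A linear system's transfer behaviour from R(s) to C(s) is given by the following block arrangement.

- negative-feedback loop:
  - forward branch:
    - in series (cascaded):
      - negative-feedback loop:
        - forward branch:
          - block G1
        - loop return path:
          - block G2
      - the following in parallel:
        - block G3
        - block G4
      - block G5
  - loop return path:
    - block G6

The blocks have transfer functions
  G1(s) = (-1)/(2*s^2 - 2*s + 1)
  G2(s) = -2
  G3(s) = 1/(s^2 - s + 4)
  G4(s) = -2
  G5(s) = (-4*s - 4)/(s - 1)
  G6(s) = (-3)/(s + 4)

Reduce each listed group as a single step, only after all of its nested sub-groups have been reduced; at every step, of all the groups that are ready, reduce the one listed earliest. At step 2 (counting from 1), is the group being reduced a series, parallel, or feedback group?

Reducing step by step:

Step 1: reduce the feedback loop with forward G1 and return G2
Step 2: parallel reduction of G3, G4
Step 3: series reduction of [G1/(1+G1*G2)], (G3+G4), G5
Step 4: collapse the loop (([G1/(1+G1*G2)]*(G3+G4)*G5) forward, G6 return)
At step 2 the group reduced is parallel.

Answer: parallel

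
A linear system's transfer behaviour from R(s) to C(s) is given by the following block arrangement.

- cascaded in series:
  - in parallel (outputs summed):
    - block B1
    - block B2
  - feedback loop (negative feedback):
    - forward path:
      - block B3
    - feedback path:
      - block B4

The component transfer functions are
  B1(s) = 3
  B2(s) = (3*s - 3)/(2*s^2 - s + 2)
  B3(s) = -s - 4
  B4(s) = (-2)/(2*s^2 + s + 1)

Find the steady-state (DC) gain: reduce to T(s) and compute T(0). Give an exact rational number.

Answer: -2/3

Working:
Step 1: sum the parallel branches B1, B2 = (6*s^2 + 3)/(2*s^2 - s + 2)
Step 2: close the feedback loop around B3, B4 = (-2*s^3 - 9*s^2 - 5*s - 4)/(2*s^2 + 3*s + 9)
Step 3: series reduction of (B1+B2), [B3/(1+B3*B4)] = (-12*s^5 - 54*s^4 - 36*s^3 - 51*s^2 - 15*s - 12)/(4*s^4 + 4*s^3 + 19*s^2 - 3*s + 18)
Step 3 gives the overall T(s). Then T(0) = -12/18 = -2/3.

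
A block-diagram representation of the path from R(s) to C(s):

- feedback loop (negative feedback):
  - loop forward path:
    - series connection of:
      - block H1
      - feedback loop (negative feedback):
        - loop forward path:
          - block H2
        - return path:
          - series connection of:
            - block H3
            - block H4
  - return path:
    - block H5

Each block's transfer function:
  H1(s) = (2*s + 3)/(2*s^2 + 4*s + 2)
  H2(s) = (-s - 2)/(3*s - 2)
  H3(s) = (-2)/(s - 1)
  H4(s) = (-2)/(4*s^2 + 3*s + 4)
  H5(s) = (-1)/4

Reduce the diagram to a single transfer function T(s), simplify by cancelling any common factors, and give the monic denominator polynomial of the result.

Step 1 - cascade H3, H4 = 4/(4*s^3 - s^2 + s - 4)
Step 2 - collapse the loop (H2 forward, (H3*H4) return) = (-4*s^4 - 7*s^3 + s^2 + 2*s + 8)/(12*s^4 - 11*s^3 + 5*s^2 - 18*s)
Step 3 - combine H1, [H2/(1+H2*(H3*H4))] in series = (-8*s^5 - 26*s^4 - 19*s^3 + 7*s^2 + 22*s + 24)/(24*s^6 + 26*s^5 - 10*s^4 - 38*s^3 - 62*s^2 - 36*s)
Step 4 - feedback reduction of (H1*[H2/(1+H2*(H3*H4))]), H5 = (-32*s^5 - 104*s^4 - 76*s^3 + 28*s^2 + 88*s + 96)/(96*s^6 + 112*s^5 - 14*s^4 - 133*s^3 - 255*s^2 - 166*s - 24)
The result of step 4 is T(s) in lowest terms. Its denominator has leading coefficient 96; dividing the denominator through by 96 makes it monic.

Answer: s^6 + 7*s^5/6 - 7*s^4/48 - 133*s^3/96 - 85*s^2/32 - 83*s/48 - 1/4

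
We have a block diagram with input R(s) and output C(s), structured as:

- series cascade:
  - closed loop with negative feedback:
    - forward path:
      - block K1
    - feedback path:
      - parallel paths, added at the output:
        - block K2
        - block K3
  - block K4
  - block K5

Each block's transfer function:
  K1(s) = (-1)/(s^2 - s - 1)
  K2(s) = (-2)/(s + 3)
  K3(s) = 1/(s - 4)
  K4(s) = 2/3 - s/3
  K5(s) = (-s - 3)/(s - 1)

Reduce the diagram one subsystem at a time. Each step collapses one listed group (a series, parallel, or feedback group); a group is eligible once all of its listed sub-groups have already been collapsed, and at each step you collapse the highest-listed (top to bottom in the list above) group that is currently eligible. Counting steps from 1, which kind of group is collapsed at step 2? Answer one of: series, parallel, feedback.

The answer is feedback.

Reasoning:
[1] sum the parallel branches K2, K3
[2] close the feedback loop around K1, (K2+K3)
[3] reduce the series chain [K1/(1+K1*(K2+K3))], K4, K5
The group at step 2 is a feedback group.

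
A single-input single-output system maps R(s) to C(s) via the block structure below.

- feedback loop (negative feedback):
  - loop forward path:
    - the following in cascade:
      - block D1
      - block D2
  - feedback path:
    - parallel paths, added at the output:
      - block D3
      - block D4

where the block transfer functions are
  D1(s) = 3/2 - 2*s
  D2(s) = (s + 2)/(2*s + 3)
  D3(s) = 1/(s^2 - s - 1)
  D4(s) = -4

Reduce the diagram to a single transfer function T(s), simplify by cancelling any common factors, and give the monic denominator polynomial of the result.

Reducing step by step:

1. reduce the series chain D1, D2 -> (-4*s^2 - 5*s + 6)/(4*s + 6)
2. add D3, D4 (parallel) -> (-4*s^2 + 4*s + 5)/(s^2 - s - 1)
3. close the feedback loop around (D1*D2), (D3+D4) -> (-4*s^4 - s^3 + 15*s^2 - s - 6)/(16*s^4 + 8*s^3 - 62*s^2 - 11*s + 24)
No further cancellation is possible in the step-3 result, so that is T(s). Its denominator becomes monic after dividing by the leading coefficient 16.

Answer: s^4 + s^3/2 - 31*s^2/8 - 11*s/16 + 3/2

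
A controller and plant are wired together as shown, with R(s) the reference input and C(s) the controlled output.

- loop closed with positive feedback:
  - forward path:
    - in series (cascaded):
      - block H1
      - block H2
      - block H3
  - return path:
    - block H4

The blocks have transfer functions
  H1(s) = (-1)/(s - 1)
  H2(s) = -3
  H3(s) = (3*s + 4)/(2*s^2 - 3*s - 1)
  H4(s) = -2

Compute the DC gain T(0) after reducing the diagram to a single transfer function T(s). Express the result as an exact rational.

1. reduce the series chain H1, H2, H3, giving (9*s + 12)/(2*s^3 - 5*s^2 + 2*s + 1)
2. feedback reduction of (H1*H2*H3), H4, giving (9*s + 12)/(2*s^3 - 5*s^2 + 20*s + 25)
The step-2 result is T(s). Setting s = 0: T(0) = 12/25.

Hence the answer: 12/25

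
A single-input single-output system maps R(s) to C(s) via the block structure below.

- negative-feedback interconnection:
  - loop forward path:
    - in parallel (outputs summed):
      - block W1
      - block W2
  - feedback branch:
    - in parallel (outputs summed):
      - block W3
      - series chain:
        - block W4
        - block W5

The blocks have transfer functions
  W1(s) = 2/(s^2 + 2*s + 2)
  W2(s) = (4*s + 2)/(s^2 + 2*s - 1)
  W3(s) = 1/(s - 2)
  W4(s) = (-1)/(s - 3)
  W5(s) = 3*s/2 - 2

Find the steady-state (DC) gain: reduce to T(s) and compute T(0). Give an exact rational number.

Answer: -6/13

Working:
Step 1. reduce the parallel group W1, W2, giving (4*s^3 + 12*s^2 + 16*s + 2)/(s^4 + 4*s^3 + 5*s^2 + 2*s - 2)
Step 2. cascade W4, W5, giving (4 - 3*s)/(2*s - 6)
Step 3. reduce the parallel group W3, (W4*W5), giving (-3*s^2 + 12*s - 14)/(2*s^2 - 10*s + 12)
Step 4. collapse the loop ((W1+W2) forward, (W3+(W4*W5)) return), giving (4*s^5 - 8*s^4 - 20*s^3 - 6*s^2 + 86*s + 12)/(s^6 - 7*s^5 - 3*s^4 + 21*s^3 + 27*s^2 - 78*s - 26)
The step-4 result is T(s). Setting s = 0: T(0) = 12/(-26) = -6/13.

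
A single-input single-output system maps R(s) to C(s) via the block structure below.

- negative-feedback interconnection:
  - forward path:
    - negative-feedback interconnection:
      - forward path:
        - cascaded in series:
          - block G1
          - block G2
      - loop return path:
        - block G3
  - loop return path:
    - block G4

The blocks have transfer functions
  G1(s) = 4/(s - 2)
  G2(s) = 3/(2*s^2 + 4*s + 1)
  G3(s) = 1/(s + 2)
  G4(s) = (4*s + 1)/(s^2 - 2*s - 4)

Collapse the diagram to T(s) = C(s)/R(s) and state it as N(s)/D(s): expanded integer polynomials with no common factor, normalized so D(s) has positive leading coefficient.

[1] cascade G1, G2 -> 12/(2*s^3 - 7*s - 2)
[2] feedback reduction of (G1*G2), G3 -> (12*s + 24)/(2*s^4 + 4*s^3 - 7*s^2 - 16*s + 8)
[3] apply the feedback formula to [(G1*G2)/(1+(G1*G2)*G3)], G4, giving the overall T(s)

Answer: (12*s^3 - 96*s - 96)/(2*s^6 - 23*s^4 - 18*s^3 + 116*s^2 + 156*s - 8)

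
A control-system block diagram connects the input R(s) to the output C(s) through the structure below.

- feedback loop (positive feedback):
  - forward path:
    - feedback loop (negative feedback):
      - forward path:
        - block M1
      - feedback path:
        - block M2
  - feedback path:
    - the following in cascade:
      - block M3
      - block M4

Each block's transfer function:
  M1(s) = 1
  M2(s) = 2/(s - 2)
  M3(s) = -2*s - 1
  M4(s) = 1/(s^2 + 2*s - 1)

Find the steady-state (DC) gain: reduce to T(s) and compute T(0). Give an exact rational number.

Answer: -1

Working:
Step 1. apply the feedback formula to M1, M2 = (s - 2)/s
Step 2. multiply M3, M4 (series) = (-2*s - 1)/(s^2 + 2*s - 1)
Step 3. collapse the loop ([M1/(1+M1*M2)] forward, (M3*M4) return) = (s^3 - 5*s + 2)/(s^3 + 4*s^2 - 4*s - 2)
Step 3 gives the overall T(s). Then T(0) = 2/(-2) = -1.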